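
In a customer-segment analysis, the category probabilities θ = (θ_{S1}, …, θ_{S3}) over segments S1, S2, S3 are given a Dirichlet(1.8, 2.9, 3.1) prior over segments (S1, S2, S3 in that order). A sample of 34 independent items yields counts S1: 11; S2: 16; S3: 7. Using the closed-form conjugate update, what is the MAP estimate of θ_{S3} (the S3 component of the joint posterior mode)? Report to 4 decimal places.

0.2345

The Dirichlet prior is conjugate to the Multinomial likelihood: each posterior αⱼ = prior αⱼ + observed count nⱼ.
Posterior concentration: (12.8, 18.9, 10.1), total = 41.8.
Joint mode component: (α_{S3}−1)/(Σα−K) = 9.1/38.8 = 0.2345.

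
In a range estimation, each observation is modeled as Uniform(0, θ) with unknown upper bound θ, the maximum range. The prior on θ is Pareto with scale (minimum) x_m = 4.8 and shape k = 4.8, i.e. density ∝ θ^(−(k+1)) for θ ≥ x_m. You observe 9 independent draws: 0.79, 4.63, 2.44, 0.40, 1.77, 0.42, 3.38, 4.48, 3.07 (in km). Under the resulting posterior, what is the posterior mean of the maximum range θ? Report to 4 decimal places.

A Pareto(scale x_m, shape k) prior on the upper bound θ of Uniform(0, θ) is conjugate: posterior is Pareto(max(x_m, max xᵢ), k + n).
Sample maximum = 4.63; prior scale x_m = 4.8 → posterior scale = max = 4.80.
Posterior shape = 4.8 + 9 = 13.8.
E[θ|data] = k·x_m/(k−1) = 13.8·4.80/12.8 = 5.1750.

5.1750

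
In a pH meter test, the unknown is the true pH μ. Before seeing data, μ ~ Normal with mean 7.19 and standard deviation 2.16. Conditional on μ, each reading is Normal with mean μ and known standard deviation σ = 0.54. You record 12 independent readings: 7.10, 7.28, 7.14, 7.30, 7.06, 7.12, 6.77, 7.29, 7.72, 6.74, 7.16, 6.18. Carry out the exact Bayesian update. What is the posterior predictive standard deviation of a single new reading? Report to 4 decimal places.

0.5619

For Normal data with known variance σ², a Normal(μ₀, σ₀²) prior on μ is conjugate. Posterior precision = 1/σ₀² + n/σ²; posterior mean is the precision-weighted average of μ₀ and x̄.
σ₀² = 2.16² = 4.6656, σ² = 0.54² = 0.2916; σ² + n·σ₀² = 0.2916 + 12·4.6656 = 56.2788.
Posterior precision = 1/σ₀² + n/σ² = 1/4.6656 + 12/0.2916 = (σ² + n·σ₀²)/(σ₀²σ²) = 56.2788/(4.6656·0.2916); posterior variance σₙ² = σ₀²σ²/(σ² + n·σ₀²) = 4.6656·0.2916/56.2788 = 0.024174.
Predictive variance for one new observation = σₙ² + σ² = 4.6656·0.2916/56.2788 + 0.2916 = σ²·(σ₀² + 56.2788)/56.2788 = 0.2916·60.9444/56.2788 = 0.315774; SD = √(0.2916·60.9444/56.2788) = 0.5619.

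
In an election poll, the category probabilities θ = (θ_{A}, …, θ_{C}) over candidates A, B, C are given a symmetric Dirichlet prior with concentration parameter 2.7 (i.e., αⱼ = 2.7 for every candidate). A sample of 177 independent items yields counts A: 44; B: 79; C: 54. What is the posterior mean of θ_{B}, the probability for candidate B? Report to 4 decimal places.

0.4414

The Dirichlet prior is conjugate to the Multinomial likelihood: each posterior αⱼ = prior αⱼ + observed count nⱼ.
Posterior concentration: (46.7, 81.7, 56.7), total = 185.1.
E[θ_{B}|data] = α_{B}/Σα = 81.7/185.1 = 0.4414.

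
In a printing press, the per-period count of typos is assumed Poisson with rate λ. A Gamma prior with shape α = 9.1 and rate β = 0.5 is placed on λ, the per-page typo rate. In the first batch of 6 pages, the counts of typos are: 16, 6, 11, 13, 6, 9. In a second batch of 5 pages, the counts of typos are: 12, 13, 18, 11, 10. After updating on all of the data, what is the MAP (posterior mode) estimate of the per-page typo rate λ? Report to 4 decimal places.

With a Gamma(shape α, rate β) prior, the Poisson likelihood is conjugate: the posterior is Gamma(α + ΣXᵢ, β + n).
Batch 1: sum of counts S = 61 over n = 6 pages.
After batch 1: Gamma(α+S, β+n) = Gamma(9.1+61, 0.5+6) = Gamma(70.1, 6.5).
Batch 2: sum of counts S = 64 over n = 5 pages.
After batch 2: Gamma(α+S, β+n) = Gamma(70.1+64, 6.5+5) = Gamma(134.1, 11.5).
Mode of Gamma(α,β) for α≥1 is (α−1)/β = 133.1/11.5 = 11.5739.

11.5739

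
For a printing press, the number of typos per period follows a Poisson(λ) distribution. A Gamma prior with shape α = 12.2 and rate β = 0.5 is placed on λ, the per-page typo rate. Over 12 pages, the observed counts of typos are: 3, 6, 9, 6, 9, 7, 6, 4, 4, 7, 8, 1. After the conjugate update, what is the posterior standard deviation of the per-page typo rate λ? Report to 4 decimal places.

With a Gamma(shape α, rate β) prior, the Poisson likelihood is conjugate: the posterior is Gamma(α + ΣXᵢ, β + n).
Sum of counts S = 70 over n = 12 pages.
Posterior: Gamma(α+S, β+n) = Gamma(12.2+70, 0.5+12) = Gamma(82.2, 12.5).
SD = √α/β = √82.2/12.5 = 0.7253.

0.7253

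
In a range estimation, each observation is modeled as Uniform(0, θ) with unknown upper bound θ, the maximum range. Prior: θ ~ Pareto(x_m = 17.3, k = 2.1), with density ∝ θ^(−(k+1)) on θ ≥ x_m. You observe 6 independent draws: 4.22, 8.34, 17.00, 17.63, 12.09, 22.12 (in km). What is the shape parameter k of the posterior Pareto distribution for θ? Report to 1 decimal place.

A Pareto(scale x_m, shape k) prior on the upper bound θ of Uniform(0, θ) is conjugate: posterior is Pareto(max(x_m, max xᵢ), k + n).
Sample maximum = 22.12; prior scale x_m = 17.3 → posterior scale = max = 22.12.
Posterior shape = 2.1 + 6 = 8.1.
Posterior shape k = 8.1.

8.1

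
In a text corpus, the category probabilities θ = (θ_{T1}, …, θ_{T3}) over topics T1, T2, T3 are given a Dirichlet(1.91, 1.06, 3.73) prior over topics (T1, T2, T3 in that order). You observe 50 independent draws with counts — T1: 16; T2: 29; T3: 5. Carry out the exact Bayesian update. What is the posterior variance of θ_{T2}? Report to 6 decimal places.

The Dirichlet prior is conjugate to the Multinomial likelihood: each posterior αⱼ = prior αⱼ + observed count nⱼ.
Posterior concentration: (17.91, 30.06, 8.73), total = 56.70.
Var[θ_j] = α_j(Σα−α_j)/((Σα)²(Σα+1)) = 30.06·26.64/(56.70²·57.70) = 0.004317.

0.004317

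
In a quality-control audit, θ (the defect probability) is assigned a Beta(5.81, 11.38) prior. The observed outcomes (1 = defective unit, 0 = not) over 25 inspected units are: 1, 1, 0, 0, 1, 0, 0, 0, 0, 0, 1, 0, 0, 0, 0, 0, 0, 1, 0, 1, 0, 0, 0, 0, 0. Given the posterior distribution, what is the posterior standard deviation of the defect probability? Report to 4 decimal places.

The Beta prior is conjugate to a Binomial/Bernoulli likelihood; the update adds successes to α and failures to β.
Posterior: Beta(α+k, β+n−k) = Beta(5.81+6, 11.38+19) = Beta(11.81, 30.38).
Var = αβ/((α+β)²(α+β+1)) = 11.81·30.38/(42.19²·43.19) = 0.00466697; SD = √0.00466697 = 0.0683.

0.0683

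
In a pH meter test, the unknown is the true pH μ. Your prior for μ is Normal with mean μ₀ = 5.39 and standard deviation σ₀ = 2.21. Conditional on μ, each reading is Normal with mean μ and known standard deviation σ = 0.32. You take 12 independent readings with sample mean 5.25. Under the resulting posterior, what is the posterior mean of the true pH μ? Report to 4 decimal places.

5.2502

For Normal data with known variance σ², a Normal(μ₀, σ₀²) prior on μ is conjugate. Posterior precision = 1/σ₀² + n/σ²; posterior mean is the precision-weighted average of μ₀ and x̄.
n·x̄ = 12·5.25 = 63.
σ₀² = 2.21² = 4.8841, σ² = 0.32² = 0.1024; σ² + n·σ₀² = 0.1024 + 12·4.8841 = 58.7116.
Posterior mean = (μ₀/σ₀² + n·x̄/σ²)/(1/σ₀² + n/σ²) = (σ²·μ₀ + σ₀²·n·x̄)/(σ² + n·σ₀²) = (0.1024·5.39 + 4.8841·63)/58.7116 = 308.250236/58.7116 = 5.2502.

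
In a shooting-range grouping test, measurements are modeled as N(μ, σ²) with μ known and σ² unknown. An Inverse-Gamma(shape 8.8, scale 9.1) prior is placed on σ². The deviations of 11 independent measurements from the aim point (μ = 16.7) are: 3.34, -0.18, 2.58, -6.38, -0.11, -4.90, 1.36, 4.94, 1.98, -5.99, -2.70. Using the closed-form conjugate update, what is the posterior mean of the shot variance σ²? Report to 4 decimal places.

With known mean μ and an Inverse-Gamma(α, β) prior on σ², the Normal likelihood is conjugate: posterior is Inv-Gamma(α + n/2, β + Σ(xᵢ−μ)²/2).
Σ(xᵢ−μ)² = (3.34)² + (-0.18)² + (2.58)² + (-6.38)² + (-0.11)² + (-4.90)² + (1.36)² + (4.94)² + (1.98)² + (-5.99)² + (-2.70)² = 155.9146.
Posterior: Inv-Gamma(8.8 + 11/2, 9.1 + 155.9146/2) = Inv-Gamma(14.30, 87.05730).
E[σ²|data] = β/(α−1) = 87.05730/13.30 = 6.5457.

6.5457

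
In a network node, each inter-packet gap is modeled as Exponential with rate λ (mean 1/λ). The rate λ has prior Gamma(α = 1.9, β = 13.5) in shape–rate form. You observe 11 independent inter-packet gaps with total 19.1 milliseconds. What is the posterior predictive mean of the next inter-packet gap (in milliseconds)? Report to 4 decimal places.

With a Gamma(shape α, rate β) prior on the exponential rate λ, the posterior after n observations with total T = Σxᵢ is Gamma(α+n, β+T).
Posterior: Gamma(1.9+11, 13.5+19.1) = Gamma(12.9, 32.6).
The predictive distribution for the next observation is Lomax; its mean is β/(α−1) = 32.6/11.9 = 2.7395.

2.7395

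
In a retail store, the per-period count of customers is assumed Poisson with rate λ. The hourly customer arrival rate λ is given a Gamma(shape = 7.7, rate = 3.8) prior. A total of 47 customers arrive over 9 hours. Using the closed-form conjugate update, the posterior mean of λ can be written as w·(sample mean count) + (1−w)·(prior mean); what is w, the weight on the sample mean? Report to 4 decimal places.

With a Gamma(shape α, rate β) prior, the Poisson likelihood is conjugate: the posterior is Gamma(α + ΣXᵢ, β + n).
Posterior mean = (α₀+S)/(β₀+n) = [n/(β₀+n)]·(S/n) + [β₀/(β₀+n)]·(α₀/β₀), so only n and β₀ enter the weight.
Weight on data w = n/(β₀+n) = 9/(3.8+9) = 9/12.8 = 0.7031.

0.7031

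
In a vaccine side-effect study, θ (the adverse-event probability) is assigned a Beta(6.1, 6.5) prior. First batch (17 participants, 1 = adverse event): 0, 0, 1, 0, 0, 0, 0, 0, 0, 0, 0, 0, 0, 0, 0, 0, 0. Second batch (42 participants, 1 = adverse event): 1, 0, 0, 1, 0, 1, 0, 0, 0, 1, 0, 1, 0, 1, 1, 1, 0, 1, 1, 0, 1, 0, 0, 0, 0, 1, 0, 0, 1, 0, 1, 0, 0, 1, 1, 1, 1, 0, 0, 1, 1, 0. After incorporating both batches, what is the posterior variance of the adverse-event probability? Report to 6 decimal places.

The Beta prior is conjugate to a Binomial/Bernoulli likelihood; the update adds successes to α and failures to β.
After batch 1: Beta(6.1+1, 6.5+16) = Beta(7.1, 22.5).
After batch 2: Beta(7.1+20, 22.5+22) = Beta(27.1, 44.5).
Var = αβ/((α+β)²(α+β+1)) = 27.1·44.5/(71.6²·72.6) = 0.003240.

0.003240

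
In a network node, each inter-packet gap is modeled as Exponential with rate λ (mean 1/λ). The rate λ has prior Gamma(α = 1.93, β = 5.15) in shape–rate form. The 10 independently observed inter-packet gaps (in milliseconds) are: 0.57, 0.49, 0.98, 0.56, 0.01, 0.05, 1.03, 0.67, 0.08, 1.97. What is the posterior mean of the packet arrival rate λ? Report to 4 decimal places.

With a Gamma(shape α, rate β) prior on the exponential rate λ, the posterior after n observations with total T = Σxᵢ is Gamma(α+n, β+T).
Sum of observations T = 6.41 milliseconds; n = 10.
Posterior: Gamma(1.93+10, 5.15+6.41) = Gamma(11.93, 11.56).
Posterior mean of λ = α/β = 11.93/11.56 = 1.0320.

1.0320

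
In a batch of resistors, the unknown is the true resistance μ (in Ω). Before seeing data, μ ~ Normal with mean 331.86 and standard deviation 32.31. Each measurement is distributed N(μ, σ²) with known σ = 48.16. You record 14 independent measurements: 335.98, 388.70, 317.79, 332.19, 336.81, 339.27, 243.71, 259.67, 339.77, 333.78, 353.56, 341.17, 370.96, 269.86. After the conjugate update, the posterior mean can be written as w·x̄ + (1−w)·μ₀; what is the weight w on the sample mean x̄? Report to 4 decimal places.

0.8630

For Normal data with known variance σ², a Normal(μ₀, σ₀²) prior on μ is conjugate. Posterior precision = 1/σ₀² + n/σ²; posterior mean is the precision-weighted average of μ₀ and x̄.
σ₀² = 32.31² = 1043.9361, σ² = 48.16² = 2319.3856. Prior precision 1/σ₀² = 1/1043.9361; data precision n/σ² = 14/2319.3856.
w = (n/σ²)/(1/σ₀² + n/σ²) = n·σ₀²/(σ² + n·σ₀²) = 14·1043.9361/(2319.3856 + 14·1043.9361) = 14615.1054/16934.491 = 0.8630.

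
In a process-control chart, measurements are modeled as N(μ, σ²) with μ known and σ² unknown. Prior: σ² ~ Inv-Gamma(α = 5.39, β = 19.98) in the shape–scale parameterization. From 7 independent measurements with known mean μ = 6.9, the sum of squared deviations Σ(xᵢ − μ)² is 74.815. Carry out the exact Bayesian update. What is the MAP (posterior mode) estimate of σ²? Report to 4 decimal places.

With known mean μ and an Inverse-Gamma(α, β) prior on σ², the Normal likelihood is conjugate: posterior is Inv-Gamma(α + n/2, β + Σ(xᵢ−μ)²/2).
Posterior: Inv-Gamma(5.39 + 7/2, 19.98 + 74.815/2) = Inv-Gamma(8.89, 57.3875).
Mode = β/(α+1) = 57.3875/9.89 = 5.8026.

5.8026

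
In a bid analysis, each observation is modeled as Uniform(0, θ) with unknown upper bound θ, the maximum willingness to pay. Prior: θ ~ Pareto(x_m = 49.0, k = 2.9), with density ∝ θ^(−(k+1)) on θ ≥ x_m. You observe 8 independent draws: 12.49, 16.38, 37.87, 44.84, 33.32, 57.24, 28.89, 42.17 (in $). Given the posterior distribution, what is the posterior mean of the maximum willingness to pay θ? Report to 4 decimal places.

A Pareto(scale x_m, shape k) prior on the upper bound θ of Uniform(0, θ) is conjugate: posterior is Pareto(max(x_m, max xᵢ), k + n).
Sample maximum = 57.24; prior scale x_m = 49.0 → posterior scale = max = 57.24.
Posterior shape = 2.9 + 8 = 10.9.
E[θ|data] = k·x_m/(k−1) = 10.9·57.24/9.9 = 63.0218.

63.0218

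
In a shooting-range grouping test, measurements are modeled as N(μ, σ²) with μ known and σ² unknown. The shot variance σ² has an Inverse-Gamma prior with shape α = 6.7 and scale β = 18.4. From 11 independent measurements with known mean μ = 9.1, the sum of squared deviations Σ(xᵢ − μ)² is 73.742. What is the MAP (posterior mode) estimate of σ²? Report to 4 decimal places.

With known mean μ and an Inverse-Gamma(α, β) prior on σ², the Normal likelihood is conjugate: posterior is Inv-Gamma(α + n/2, β + Σ(xᵢ−μ)²/2).
Posterior: Inv-Gamma(6.7 + 11/2, 18.4 + 73.742/2) = Inv-Gamma(12.20, 55.2710).
Mode = β/(α+1) = 55.2710/13.20 = 4.1872.

4.1872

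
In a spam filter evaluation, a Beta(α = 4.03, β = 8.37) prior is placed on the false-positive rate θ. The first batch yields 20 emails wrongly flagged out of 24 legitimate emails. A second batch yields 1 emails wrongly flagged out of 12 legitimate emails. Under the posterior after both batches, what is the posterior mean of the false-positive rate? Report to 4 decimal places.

0.5171

The Beta prior is conjugate to a Binomial/Bernoulli likelihood; the update adds successes to α and failures to β.
After batch 1: Beta(4.03+20, 8.37+4) = Beta(24.03, 12.37).
After batch 2: Beta(24.03+1, 12.37+11) = Beta(25.03, 23.37).
Posterior mean = α/(α+β) = 25.03/48.40 = 0.5171.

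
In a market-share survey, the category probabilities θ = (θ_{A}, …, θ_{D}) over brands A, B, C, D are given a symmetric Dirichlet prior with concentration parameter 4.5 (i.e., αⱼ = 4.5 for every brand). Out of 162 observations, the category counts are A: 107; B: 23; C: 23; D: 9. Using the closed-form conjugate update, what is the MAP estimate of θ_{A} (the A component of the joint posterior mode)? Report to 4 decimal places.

The Dirichlet prior is conjugate to the Multinomial likelihood: each posterior αⱼ = prior αⱼ + observed count nⱼ.
Posterior concentration: (111.5, 27.5, 27.5, 13.5), total = 180.0.
Joint mode component: (α_{A}−1)/(Σα−K) = 110.5/176.0 = 0.6278.

0.6278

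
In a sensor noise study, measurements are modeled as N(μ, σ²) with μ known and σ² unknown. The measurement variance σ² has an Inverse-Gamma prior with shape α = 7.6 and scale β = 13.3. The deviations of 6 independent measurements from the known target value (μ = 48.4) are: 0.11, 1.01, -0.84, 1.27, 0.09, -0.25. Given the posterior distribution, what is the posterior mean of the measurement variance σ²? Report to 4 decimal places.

1.5636

With known mean μ and an Inverse-Gamma(α, β) prior on σ², the Normal likelihood is conjugate: posterior is Inv-Gamma(α + n/2, β + Σ(xᵢ−μ)²/2).
Σ(xᵢ−μ)² = (0.11)² + (1.01)² + (-0.84)² + (1.27)² + (0.09)² + (-0.25)² = 3.4213.
Posterior: Inv-Gamma(7.6 + 6/2, 13.3 + 3.4213/2) = Inv-Gamma(10.60, 15.01065).
E[σ²|data] = β/(α−1) = 15.01065/9.60 = 1.5636.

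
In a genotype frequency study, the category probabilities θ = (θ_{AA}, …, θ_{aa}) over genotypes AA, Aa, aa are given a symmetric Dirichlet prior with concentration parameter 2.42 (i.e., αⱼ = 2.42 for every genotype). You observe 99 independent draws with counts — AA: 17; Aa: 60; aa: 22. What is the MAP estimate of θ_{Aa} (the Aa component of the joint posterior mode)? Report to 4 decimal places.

0.5948

The Dirichlet prior is conjugate to the Multinomial likelihood: each posterior αⱼ = prior αⱼ + observed count nⱼ.
Posterior concentration: (19.42, 62.42, 24.42), total = 106.26.
Joint mode component: (α_{Aa}−1)/(Σα−K) = 61.42/103.26 = 0.5948.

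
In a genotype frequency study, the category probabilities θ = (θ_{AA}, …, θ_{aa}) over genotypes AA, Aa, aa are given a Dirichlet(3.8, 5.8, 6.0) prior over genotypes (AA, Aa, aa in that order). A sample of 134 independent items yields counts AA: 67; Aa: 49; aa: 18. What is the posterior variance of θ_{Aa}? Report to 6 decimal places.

0.001541

The Dirichlet prior is conjugate to the Multinomial likelihood: each posterior αⱼ = prior αⱼ + observed count nⱼ.
Posterior concentration: (70.8, 54.8, 24.0), total = 149.6.
Var[θ_j] = α_j(Σα−α_j)/((Σα)²(Σα+1)) = 54.8·94.8/(149.6²·150.6) = 0.001541.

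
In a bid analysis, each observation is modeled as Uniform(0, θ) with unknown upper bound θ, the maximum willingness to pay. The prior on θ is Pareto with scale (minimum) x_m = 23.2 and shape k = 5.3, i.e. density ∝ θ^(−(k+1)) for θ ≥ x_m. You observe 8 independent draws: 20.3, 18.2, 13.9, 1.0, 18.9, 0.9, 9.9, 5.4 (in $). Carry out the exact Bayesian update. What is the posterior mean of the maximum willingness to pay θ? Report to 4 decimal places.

25.0862

A Pareto(scale x_m, shape k) prior on the upper bound θ of Uniform(0, θ) is conjugate: posterior is Pareto(max(x_m, max xᵢ), k + n).
Sample maximum = 20.3; prior scale x_m = 23.2 → posterior scale = max = 23.2.
Posterior shape = 5.3 + 8 = 13.3.
E[θ|data] = k·x_m/(k−1) = 13.3·23.2/12.3 = 25.0862.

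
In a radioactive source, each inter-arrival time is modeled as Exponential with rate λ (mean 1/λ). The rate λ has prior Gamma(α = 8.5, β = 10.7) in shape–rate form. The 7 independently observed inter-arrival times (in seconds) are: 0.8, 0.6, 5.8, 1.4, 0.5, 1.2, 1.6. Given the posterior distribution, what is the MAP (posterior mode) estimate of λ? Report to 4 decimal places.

0.6416

With a Gamma(shape α, rate β) prior on the exponential rate λ, the posterior after n observations with total T = Σxᵢ is Gamma(α+n, β+T).
Sum of observations T = 11.9 seconds; n = 7.
Posterior: Gamma(8.5+7, 10.7+11.9) = Gamma(15.5, 22.6).
Mode = (α−1)/β = 0.6416.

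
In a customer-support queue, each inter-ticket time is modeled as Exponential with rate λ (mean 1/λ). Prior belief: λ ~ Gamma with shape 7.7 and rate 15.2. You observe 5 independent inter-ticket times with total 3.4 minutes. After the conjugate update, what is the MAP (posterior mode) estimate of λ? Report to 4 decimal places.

With a Gamma(shape α, rate β) prior on the exponential rate λ, the posterior after n observations with total T = Σxᵢ is Gamma(α+n, β+T).
Posterior: Gamma(7.7+5, 15.2+3.4) = Gamma(12.7, 18.6).
Mode = (α−1)/β = 0.6290.

0.6290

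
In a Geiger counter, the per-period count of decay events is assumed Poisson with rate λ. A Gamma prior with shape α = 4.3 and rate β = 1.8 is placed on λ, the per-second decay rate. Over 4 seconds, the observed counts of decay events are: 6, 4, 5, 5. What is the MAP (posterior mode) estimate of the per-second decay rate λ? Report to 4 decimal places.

With a Gamma(shape α, rate β) prior, the Poisson likelihood is conjugate: the posterior is Gamma(α + ΣXᵢ, β + n).
Sum of counts S = 20 over n = 4 seconds.
Posterior: Gamma(α+S, β+n) = Gamma(4.3+20, 1.8+4) = Gamma(24.3, 5.8).
Mode of Gamma(α,β) for α≥1 is (α−1)/β = 23.3/5.8 = 4.0172.

4.0172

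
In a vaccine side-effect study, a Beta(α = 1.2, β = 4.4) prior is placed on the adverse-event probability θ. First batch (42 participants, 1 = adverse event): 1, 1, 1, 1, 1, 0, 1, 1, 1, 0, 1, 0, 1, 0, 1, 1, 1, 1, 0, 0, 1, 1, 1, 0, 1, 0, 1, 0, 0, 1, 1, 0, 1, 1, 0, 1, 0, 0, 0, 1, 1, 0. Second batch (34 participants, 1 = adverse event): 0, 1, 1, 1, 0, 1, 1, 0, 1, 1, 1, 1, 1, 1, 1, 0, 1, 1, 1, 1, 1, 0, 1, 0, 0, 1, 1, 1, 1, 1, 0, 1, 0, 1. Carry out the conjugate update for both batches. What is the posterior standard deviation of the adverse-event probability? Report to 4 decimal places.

The Beta prior is conjugate to a Binomial/Bernoulli likelihood; the update adds successes to α and failures to β.
After batch 1: Beta(1.2+26, 4.4+16) = Beta(27.2, 20.4).
After batch 2: Beta(27.2+25, 20.4+9) = Beta(52.2, 29.4).
Var = αβ/((α+β)²(α+β+1)) = 52.2·29.4/(81.6²·82.6) = 0.00279034; SD = √0.00279034 = 0.0528.

0.0528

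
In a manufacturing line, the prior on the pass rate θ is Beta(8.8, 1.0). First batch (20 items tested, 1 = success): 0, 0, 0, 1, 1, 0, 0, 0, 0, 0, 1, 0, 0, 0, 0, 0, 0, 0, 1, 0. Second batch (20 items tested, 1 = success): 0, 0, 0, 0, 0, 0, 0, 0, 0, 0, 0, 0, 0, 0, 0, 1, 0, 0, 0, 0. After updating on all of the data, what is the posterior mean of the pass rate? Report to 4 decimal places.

0.2771

The Beta prior is conjugate to a Binomial/Bernoulli likelihood; the update adds successes to α and failures to β.
After batch 1: Beta(8.8+4, 1.0+16) = Beta(12.8, 17.0).
After batch 2: Beta(12.8+1, 17.0+19) = Beta(13.8, 36.0).
Posterior mean = α/(α+β) = 13.8/49.8 = 0.2771.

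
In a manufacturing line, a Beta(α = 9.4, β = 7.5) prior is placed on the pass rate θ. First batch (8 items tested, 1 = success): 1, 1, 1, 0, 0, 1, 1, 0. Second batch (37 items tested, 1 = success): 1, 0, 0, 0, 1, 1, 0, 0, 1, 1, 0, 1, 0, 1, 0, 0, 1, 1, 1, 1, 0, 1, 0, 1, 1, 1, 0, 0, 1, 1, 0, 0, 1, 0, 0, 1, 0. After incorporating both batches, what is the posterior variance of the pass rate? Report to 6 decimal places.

The Beta prior is conjugate to a Binomial/Bernoulli likelihood; the update adds successes to α and failures to β.
After batch 1: Beta(9.4+5, 7.5+3) = Beta(14.4, 10.5).
After batch 2: Beta(14.4+19, 10.5+18) = Beta(33.4, 28.5).
Var = αβ/((α+β)²(α+β+1)) = 33.4·28.5/(61.9²·62.9) = 0.003950.

0.003950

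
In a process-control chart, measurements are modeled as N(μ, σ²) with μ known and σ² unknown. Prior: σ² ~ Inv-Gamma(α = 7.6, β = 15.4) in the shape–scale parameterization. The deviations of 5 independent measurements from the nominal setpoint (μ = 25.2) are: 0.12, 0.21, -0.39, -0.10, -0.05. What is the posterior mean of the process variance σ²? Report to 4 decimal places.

With known mean μ and an Inverse-Gamma(α, β) prior on σ², the Normal likelihood is conjugate: posterior is Inv-Gamma(α + n/2, β + Σ(xᵢ−μ)²/2).
Σ(xᵢ−μ)² = (0.12)² + (0.21)² + (-0.39)² + (-0.10)² + (-0.05)² = 0.2231.
Posterior: Inv-Gamma(7.6 + 5/2, 15.4 + 0.2231/2) = Inv-Gamma(10.10, 15.51155).
E[σ²|data] = β/(α−1) = 15.51155/9.10 = 1.7046.

1.7046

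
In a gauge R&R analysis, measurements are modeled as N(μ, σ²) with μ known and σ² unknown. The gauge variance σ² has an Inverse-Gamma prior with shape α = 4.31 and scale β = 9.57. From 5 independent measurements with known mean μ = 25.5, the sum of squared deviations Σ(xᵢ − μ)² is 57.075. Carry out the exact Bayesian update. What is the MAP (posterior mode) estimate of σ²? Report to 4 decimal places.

4.8793

With known mean μ and an Inverse-Gamma(α, β) prior on σ², the Normal likelihood is conjugate: posterior is Inv-Gamma(α + n/2, β + Σ(xᵢ−μ)²/2).
Posterior: Inv-Gamma(4.31 + 5/2, 9.57 + 57.075/2) = Inv-Gamma(6.81, 38.1075).
Mode = β/(α+1) = 38.1075/7.81 = 4.8793.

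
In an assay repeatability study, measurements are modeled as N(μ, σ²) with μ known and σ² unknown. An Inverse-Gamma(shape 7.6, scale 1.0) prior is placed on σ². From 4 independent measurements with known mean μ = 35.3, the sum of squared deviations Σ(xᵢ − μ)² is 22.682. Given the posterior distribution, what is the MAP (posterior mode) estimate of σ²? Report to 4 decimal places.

With known mean μ and an Inverse-Gamma(α, β) prior on σ², the Normal likelihood is conjugate: posterior is Inv-Gamma(α + n/2, β + Σ(xᵢ−μ)²/2).
Posterior: Inv-Gamma(7.6 + 4/2, 1.0 + 22.682/2) = Inv-Gamma(9.60, 12.3410).
Mode = β/(α+1) = 12.3410/10.60 = 1.1642.

1.1642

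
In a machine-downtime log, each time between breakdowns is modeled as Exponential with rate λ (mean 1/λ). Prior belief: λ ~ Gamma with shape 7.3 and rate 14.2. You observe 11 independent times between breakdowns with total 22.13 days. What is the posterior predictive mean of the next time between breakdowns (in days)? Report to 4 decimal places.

2.1000

With a Gamma(shape α, rate β) prior on the exponential rate λ, the posterior after n observations with total T = Σxᵢ is Gamma(α+n, β+T).
Posterior: Gamma(7.3+11, 14.2+22.13) = Gamma(18.3, 36.33).
The predictive distribution for the next observation is Lomax; its mean is β/(α−1) = 36.33/17.3 = 2.1000.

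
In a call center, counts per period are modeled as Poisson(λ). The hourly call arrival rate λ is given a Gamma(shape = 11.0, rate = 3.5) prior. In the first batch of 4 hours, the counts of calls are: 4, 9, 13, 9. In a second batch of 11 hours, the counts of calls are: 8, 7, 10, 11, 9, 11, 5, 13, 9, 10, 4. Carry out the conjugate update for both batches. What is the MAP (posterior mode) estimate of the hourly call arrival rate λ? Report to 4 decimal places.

With a Gamma(shape α, rate β) prior, the Poisson likelihood is conjugate: the posterior is Gamma(α + ΣXᵢ, β + n).
Batch 1: sum of counts S = 35 over n = 4 hours.
After batch 1: Gamma(α+S, β+n) = Gamma(11.0+35, 3.5+4) = Gamma(46.0, 7.5).
Batch 2: sum of counts S = 97 over n = 11 hours.
After batch 2: Gamma(α+S, β+n) = Gamma(46.0+97, 7.5+11) = Gamma(143.0, 18.5).
Mode of Gamma(α,β) for α≥1 is (α−1)/β = 142.0/18.5 = 7.6757.

7.6757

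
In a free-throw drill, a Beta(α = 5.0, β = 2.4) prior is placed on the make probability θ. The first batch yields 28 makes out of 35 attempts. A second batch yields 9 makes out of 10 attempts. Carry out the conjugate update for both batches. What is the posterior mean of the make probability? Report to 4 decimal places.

0.8015

The Beta prior is conjugate to a Binomial/Bernoulli likelihood; the update adds successes to α and failures to β.
After batch 1: Beta(5.0+28, 2.4+7) = Beta(33.0, 9.4).
After batch 2: Beta(33.0+9, 9.4+1) = Beta(42.0, 10.4).
Posterior mean = α/(α+β) = 42.0/52.4 = 0.8015.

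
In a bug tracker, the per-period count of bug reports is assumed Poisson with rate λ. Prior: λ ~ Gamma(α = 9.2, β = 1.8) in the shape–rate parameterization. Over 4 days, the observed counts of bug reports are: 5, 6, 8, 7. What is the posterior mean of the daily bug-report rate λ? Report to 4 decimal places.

6.0690

With a Gamma(shape α, rate β) prior, the Poisson likelihood is conjugate: the posterior is Gamma(α + ΣXᵢ, β + n).
Sum of counts S = 26 over n = 4 days.
Posterior: Gamma(α+S, β+n) = Gamma(9.2+26, 1.8+4) = Gamma(35.2, 5.8).
Posterior mean = α/β = 35.2/5.8 = 6.0690.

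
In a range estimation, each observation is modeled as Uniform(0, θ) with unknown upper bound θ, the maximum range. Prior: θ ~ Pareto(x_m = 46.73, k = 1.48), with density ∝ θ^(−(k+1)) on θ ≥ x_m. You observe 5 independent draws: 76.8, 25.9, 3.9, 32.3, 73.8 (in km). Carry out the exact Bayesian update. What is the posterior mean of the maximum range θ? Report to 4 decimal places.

90.8146

A Pareto(scale x_m, shape k) prior on the upper bound θ of Uniform(0, θ) is conjugate: posterior is Pareto(max(x_m, max xᵢ), k + n).
Sample maximum = 76.8; prior scale x_m = 46.73 → posterior scale = max = 76.80.
Posterior shape = 1.48 + 5 = 6.48.
E[θ|data] = k·x_m/(k−1) = 6.48·76.80/5.48 = 90.8146.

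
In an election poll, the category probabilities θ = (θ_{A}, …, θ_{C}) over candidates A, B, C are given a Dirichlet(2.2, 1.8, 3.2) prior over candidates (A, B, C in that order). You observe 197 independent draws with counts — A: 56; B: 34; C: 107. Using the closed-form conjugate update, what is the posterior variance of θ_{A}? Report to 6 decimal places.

The Dirichlet prior is conjugate to the Multinomial likelihood: each posterior αⱼ = prior αⱼ + observed count nⱼ.
Posterior concentration: (58.2, 35.8, 110.2), total = 204.2.
Var[θ_j] = α_j(Σα−α_j)/((Σα)²(Σα+1)) = 58.2·146.0/(204.2²·205.2) = 0.000993.

0.000993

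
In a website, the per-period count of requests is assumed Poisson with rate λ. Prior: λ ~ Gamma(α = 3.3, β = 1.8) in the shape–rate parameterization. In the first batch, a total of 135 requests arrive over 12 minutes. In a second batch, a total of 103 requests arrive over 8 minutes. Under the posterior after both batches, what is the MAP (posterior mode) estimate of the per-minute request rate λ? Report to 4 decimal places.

11.0229

With a Gamma(shape α, rate β) prior, the Poisson likelihood is conjugate: the posterior is Gamma(α + ΣXᵢ, β + n).
After batch 1: Gamma(α+S, β+n) = Gamma(3.3+135, 1.8+12) = Gamma(138.3, 13.8).
After batch 2: Gamma(α+S, β+n) = Gamma(138.3+103, 13.8+8) = Gamma(241.3, 21.8).
Mode of Gamma(α,β) for α≥1 is (α−1)/β = 240.3/21.8 = 11.0229.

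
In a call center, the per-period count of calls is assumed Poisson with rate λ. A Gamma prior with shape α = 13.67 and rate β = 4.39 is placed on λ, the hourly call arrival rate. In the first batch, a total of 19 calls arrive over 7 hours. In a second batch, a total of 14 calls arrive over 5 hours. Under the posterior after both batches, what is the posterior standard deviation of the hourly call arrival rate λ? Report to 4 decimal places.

0.4168

With a Gamma(shape α, rate β) prior, the Poisson likelihood is conjugate: the posterior is Gamma(α + ΣXᵢ, β + n).
After batch 1: Gamma(α+S, β+n) = Gamma(13.67+19, 4.39+7) = Gamma(32.67, 11.39).
After batch 2: Gamma(α+S, β+n) = Gamma(32.67+14, 11.39+5) = Gamma(46.67, 16.39).
SD = √α/β = √46.67/16.39 = 0.4168.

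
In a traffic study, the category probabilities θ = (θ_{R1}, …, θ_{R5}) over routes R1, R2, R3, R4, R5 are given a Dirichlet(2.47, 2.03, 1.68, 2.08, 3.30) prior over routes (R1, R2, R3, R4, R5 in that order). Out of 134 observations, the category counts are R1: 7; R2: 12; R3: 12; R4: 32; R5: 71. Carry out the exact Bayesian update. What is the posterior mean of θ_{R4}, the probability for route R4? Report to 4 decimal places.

0.2341

The Dirichlet prior is conjugate to the Multinomial likelihood: each posterior αⱼ = prior αⱼ + observed count nⱼ.
Posterior concentration: (9.47, 14.03, 13.68, 34.08, 74.30), total = 145.56.
E[θ_{R4}|data] = α_{R4}/Σα = 34.08/145.56 = 0.2341.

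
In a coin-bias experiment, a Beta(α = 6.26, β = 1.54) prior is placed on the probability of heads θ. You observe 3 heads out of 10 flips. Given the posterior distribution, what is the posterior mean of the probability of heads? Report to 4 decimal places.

The Beta prior is conjugate to a Binomial/Bernoulli likelihood; the update adds successes to α and failures to β.
Posterior: Beta(α+k, β+n−k) = Beta(6.26+3, 1.54+7) = Beta(9.26, 8.54).
Posterior mean = α/(α+β) = 9.26/17.80 = 0.5202.

0.5202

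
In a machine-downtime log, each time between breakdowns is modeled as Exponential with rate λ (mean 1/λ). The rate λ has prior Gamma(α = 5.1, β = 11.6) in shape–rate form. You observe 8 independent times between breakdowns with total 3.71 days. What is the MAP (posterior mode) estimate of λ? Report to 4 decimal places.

With a Gamma(shape α, rate β) prior on the exponential rate λ, the posterior after n observations with total T = Σxᵢ is Gamma(α+n, β+T).
Posterior: Gamma(5.1+8, 11.6+3.71) = Gamma(13.1, 15.31).
Mode = (α−1)/β = 0.7903.

0.7903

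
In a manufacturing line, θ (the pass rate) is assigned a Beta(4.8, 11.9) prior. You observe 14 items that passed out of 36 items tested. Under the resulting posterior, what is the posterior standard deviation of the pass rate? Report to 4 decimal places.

0.0654

The Beta prior is conjugate to a Binomial/Bernoulli likelihood; the update adds successes to α and failures to β.
Posterior: Beta(α+k, β+n−k) = Beta(4.8+14, 11.9+22) = Beta(18.8, 33.9).
Var = αβ/((α+β)²(α+β+1)) = 18.8·33.9/(52.7²·53.7) = 0.00427329; SD = √0.00427329 = 0.0654.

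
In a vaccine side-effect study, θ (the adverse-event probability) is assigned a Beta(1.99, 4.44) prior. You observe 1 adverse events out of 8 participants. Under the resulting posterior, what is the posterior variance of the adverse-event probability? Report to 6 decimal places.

The Beta prior is conjugate to a Binomial/Bernoulli likelihood; the update adds successes to α and failures to β.
Posterior: Beta(α+k, β+n−k) = Beta(1.99+1, 4.44+7) = Beta(2.99, 11.44).
Var = αβ/((α+β)²(α+β+1)) = 2.99·11.44/(14.43²·15.43) = 0.010646.

0.010646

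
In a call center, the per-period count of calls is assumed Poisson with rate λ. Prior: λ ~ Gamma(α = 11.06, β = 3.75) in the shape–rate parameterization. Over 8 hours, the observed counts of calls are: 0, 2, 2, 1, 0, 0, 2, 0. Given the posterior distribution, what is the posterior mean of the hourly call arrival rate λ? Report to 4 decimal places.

1.5370

With a Gamma(shape α, rate β) prior, the Poisson likelihood is conjugate: the posterior is Gamma(α + ΣXᵢ, β + n).
Sum of counts S = 7 over n = 8 hours.
Posterior: Gamma(α+S, β+n) = Gamma(11.06+7, 3.75+8) = Gamma(18.06, 11.75).
Posterior mean = α/β = 18.06/11.75 = 1.5370.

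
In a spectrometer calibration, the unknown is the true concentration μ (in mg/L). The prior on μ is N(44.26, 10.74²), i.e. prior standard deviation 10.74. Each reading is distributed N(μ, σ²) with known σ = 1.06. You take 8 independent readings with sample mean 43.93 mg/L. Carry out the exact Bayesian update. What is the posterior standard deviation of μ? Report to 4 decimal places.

For Normal data with known variance σ², a Normal(μ₀, σ₀²) prior on μ is conjugate. Posterior precision = 1/σ₀² + n/σ²; posterior mean is the precision-weighted average of μ₀ and x̄.
σ₀² = 10.74² = 115.3476, σ² = 1.06² = 1.1236; σ² + n·σ₀² = 1.1236 + 8·115.3476 = 923.9044.
Posterior precision = 1/σ₀² + n/σ² = 1/115.3476 + 8/1.1236 = (σ² + n·σ₀²)/(σ₀²σ²) = 923.9044/(115.3476·1.1236); posterior variance σₙ² = σ₀²σ²/(σ² + n·σ₀²) = 115.3476·1.1236/923.9044 = 0.140279.
Posterior SD = √σₙ² = √(115.3476·1.1236/923.9044) = 0.3745.

0.3745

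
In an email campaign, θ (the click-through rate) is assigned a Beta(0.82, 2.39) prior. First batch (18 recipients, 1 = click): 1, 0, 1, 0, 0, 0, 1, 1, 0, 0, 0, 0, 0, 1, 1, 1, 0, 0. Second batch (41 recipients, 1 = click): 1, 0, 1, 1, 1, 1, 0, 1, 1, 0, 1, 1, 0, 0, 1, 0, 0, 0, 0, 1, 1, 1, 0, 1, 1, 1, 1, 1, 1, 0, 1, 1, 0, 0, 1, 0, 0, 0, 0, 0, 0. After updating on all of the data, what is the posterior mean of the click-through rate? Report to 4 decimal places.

0.4793

The Beta prior is conjugate to a Binomial/Bernoulli likelihood; the update adds successes to α and failures to β.
After batch 1: Beta(0.82+7, 2.39+11) = Beta(7.82, 13.39).
After batch 2: Beta(7.82+22, 13.39+19) = Beta(29.82, 32.39).
Posterior mean = α/(α+β) = 29.82/62.21 = 0.4793.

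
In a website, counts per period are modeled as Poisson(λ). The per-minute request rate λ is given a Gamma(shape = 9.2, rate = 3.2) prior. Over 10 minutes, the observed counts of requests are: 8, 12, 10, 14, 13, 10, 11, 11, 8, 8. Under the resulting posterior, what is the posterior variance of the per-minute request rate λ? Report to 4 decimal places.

0.6554

With a Gamma(shape α, rate β) prior, the Poisson likelihood is conjugate: the posterior is Gamma(α + ΣXᵢ, β + n).
Sum of counts S = 105 over n = 10 minutes.
Posterior: Gamma(α+S, β+n) = Gamma(9.2+105, 3.2+10) = Gamma(114.2, 13.2).
Var = α/β² = 114.2/13.2² = 0.6554.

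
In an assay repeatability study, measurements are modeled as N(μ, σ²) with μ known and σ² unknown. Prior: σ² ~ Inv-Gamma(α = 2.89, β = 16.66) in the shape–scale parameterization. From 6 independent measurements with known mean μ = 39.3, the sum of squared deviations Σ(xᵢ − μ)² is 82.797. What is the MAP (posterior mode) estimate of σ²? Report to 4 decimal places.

8.4265

With known mean μ and an Inverse-Gamma(α, β) prior on σ², the Normal likelihood is conjugate: posterior is Inv-Gamma(α + n/2, β + Σ(xᵢ−μ)²/2).
Posterior: Inv-Gamma(2.89 + 6/2, 16.66 + 82.797/2) = Inv-Gamma(5.89, 58.0585).
Mode = β/(α+1) = 58.0585/6.89 = 8.4265.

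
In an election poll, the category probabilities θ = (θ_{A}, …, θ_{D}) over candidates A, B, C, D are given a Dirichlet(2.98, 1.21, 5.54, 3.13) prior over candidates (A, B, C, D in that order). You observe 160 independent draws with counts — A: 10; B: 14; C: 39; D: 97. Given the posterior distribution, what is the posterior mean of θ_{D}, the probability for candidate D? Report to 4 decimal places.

The Dirichlet prior is conjugate to the Multinomial likelihood: each posterior αⱼ = prior αⱼ + observed count nⱼ.
Posterior concentration: (12.98, 15.21, 44.54, 100.13), total = 172.86.
E[θ_{D}|data] = α_{D}/Σα = 100.13/172.86 = 0.5793.

0.5793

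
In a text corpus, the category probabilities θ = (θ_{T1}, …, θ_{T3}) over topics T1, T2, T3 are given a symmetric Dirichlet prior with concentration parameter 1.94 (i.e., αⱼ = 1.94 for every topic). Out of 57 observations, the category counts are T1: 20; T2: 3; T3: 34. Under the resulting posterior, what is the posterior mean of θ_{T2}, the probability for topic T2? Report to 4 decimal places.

0.0786

The Dirichlet prior is conjugate to the Multinomial likelihood: each posterior αⱼ = prior αⱼ + observed count nⱼ.
Posterior concentration: (21.94, 4.94, 35.94), total = 62.82.
E[θ_{T2}|data] = α_{T2}/Σα = 4.94/62.82 = 0.0786.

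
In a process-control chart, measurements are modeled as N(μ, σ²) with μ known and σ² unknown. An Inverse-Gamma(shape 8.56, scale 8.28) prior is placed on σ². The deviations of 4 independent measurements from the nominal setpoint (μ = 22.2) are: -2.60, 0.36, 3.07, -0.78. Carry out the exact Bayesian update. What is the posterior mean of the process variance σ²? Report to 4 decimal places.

1.7512

With known mean μ and an Inverse-Gamma(α, β) prior on σ², the Normal likelihood is conjugate: posterior is Inv-Gamma(α + n/2, β + Σ(xᵢ−μ)²/2).
Σ(xᵢ−μ)² = (-2.60)² + (0.36)² + (3.07)² + (-0.78)² = 16.9229.
Posterior: Inv-Gamma(8.56 + 4/2, 8.28 + 16.9229/2) = Inv-Gamma(10.56, 16.74145).
E[σ²|data] = β/(α−1) = 16.74145/9.56 = 1.7512.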